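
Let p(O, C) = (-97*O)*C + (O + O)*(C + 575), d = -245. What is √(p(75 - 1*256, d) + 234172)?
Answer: I*√4186753 ≈ 2046.2*I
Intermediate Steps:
p(O, C) = -97*C*O + 2*O*(575 + C) (p(O, C) = -97*C*O + (2*O)*(575 + C) = -97*C*O + 2*O*(575 + C))
√(p(75 - 1*256, d) + 234172) = √(5*(75 - 1*256)*(230 - 19*(-245)) + 234172) = √(5*(75 - 256)*(230 + 4655) + 234172) = √(5*(-181)*4885 + 234172) = √(-4420925 + 234172) = √(-4186753) = I*√4186753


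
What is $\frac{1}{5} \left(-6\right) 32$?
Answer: $- \frac{192}{5} \approx -38.4$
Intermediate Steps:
$\frac{1}{5} \left(-6\right) 32 = \left(- \frac{6}{5}\right) 32 = - \frac{192}{5}$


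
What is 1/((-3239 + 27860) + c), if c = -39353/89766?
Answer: 89766/2210089333 ≈ 4.0616e-5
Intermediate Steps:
c = -39353/89766 (c = -39353*1/89766 = -39353/89766 ≈ -0.43840)
1/((-3239 + 27860) + c) = 1/((-3239 + 27860) - 39353/89766) = 1/(24621 - 39353/89766) = 1/(2210089333/89766) = 89766/2210089333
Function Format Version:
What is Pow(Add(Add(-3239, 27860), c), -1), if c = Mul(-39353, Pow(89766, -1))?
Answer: Rational(89766, 2210089333) ≈ 4.0616e-5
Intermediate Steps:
c = Rational(-39353, 89766) (c = Mul(-39353, Rational(1, 89766)) = Rational(-39353, 89766) ≈ -0.43840)
Pow(Add(Add(-3239, 27860), c), -1) = Pow(Add(Add(-3239, 27860), Rational(-39353, 89766)), -1) = Pow(Add(24621, Rational(-39353, 89766)), -1) = Pow(Rational(2210089333, 89766), -1) = Rational(89766, 2210089333)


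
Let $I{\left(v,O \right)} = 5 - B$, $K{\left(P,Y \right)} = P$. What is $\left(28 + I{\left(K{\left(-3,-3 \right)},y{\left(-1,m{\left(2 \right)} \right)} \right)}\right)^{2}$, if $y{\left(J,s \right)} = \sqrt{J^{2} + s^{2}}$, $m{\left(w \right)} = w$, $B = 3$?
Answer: $900$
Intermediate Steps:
$I{\left(v,O \right)} = 2$ ($I{\left(v,O \right)} = 5 - 3 = 2$)
$\left(28 + I{\left(K{\left(-3,-3 \right)},y{\left(-1,m{\left(2 \right)} \right)} \right)}\right)^{2} = \left(28 + 2\right)^{2} = 30^{2} = 900$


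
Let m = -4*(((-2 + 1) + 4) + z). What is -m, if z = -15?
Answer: -48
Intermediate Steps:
m = 48 (m = -4*(((-2 + 1) + 4) - 15) = -4*((-1 + 4) - 15) = -4*(3 - 15) = -4*(-12) = 48)
-m = -1*48 = -48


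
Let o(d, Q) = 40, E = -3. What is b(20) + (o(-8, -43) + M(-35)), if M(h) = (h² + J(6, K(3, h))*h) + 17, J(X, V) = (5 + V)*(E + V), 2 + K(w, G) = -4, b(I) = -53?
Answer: 914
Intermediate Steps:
K(w, G) = -6 (K(w, G) = -2 - 4 = -6)
J(X, V) = (-3 + V)*(5 + V) (J(X, V) = (5 + V)*(-3 + V) = (-3 + V)*(5 + V))
M(h) = 17 + h² + 9*h (M(h) = (h² + (-15 + (-6)² + 2*(-6))*h) + 17 = (h² + (-15 + 36 - 12)*h) + 17 = (h² + 9*h) + 17 = 17 + h² + 9*h)
b(20) + (o(-8, -43) + M(-35)) = -53 + (40 + (17 + (-35)² + 9*(-35))) = -53 + (40 + (17 + 1225 - 315)) = -53 + (40 + 927) = -53 + 967 = 914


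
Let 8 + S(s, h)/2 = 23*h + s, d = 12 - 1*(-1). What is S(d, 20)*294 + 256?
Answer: 273676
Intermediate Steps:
d = 13 (d = 12 + 1 = 13)
S(s, h) = -16 + 2*s + 46*h (S(s, h) = -16 + 2*(23*h + s) = -16 + 2*(s + 23*h) = -16 + (2*s + 46*h) = -16 + 2*s + 46*h)
S(d, 20)*294 + 256 = (-16 + 2*13 + 46*20)*294 + 256 = (-16 + 26 + 920)*294 + 256 = 930*294 + 256 = 273420 + 256 = 273676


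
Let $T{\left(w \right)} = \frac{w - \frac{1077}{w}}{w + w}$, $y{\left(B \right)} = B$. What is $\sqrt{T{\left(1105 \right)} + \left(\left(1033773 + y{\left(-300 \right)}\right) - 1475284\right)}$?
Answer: $\frac{i \sqrt{539461666301}}{1105} \approx 664.69 i$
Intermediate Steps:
$T{\left(w \right)} = \frac{w - \frac{1077}{w}}{2 w}$
$\sqrt{T{\left(1105 \right)} + \left(\left(1033773 + y{\left(-300 \right)}\right) - 1475284\right)} = \sqrt{\frac{-1077 + 1105^{2}}{2 \cdot 1221025} + \left(\left(1033773 - 300\right) - 1475284\right)} = \sqrt{\frac{1}{2} \cdot \frac{1}{1221025} \left(-1077 + 1221025\right) + \left(1033473 - 1475284\right)} = \sqrt{\frac{1}{2} \cdot \frac{1}{1221025} \cdot 1219948 - 441811} = \sqrt{\frac{609974}{1221025} - 441811} = \sqrt{- \frac{539461666301}{1221025}} = \frac{i \sqrt{539461666301}}{1105}$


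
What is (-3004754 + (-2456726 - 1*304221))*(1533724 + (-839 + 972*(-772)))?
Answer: -4511666798201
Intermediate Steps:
(-3004754 + (-2456726 - 1*304221))*(1533724 + (-839 + 972*(-772))) = (-3004754 + (-2456726 - 304221))*(1533724 + (-839 - 750384)) = (-3004754 - 2760947)*(1533724 - 751223) = -5765701*782501 = -4511666798201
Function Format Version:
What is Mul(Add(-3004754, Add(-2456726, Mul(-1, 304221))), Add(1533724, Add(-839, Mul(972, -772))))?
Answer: -4511666798201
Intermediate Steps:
Mul(Add(-3004754, Add(-2456726, Mul(-1, 304221))), Add(1533724, Add(-839, Mul(972, -772)))) = Mul(Add(-3004754, Add(-2456726, -304221)), Add(1533724, Add(-839, -750384))) = Mul(Add(-3004754, -2760947), Add(1533724, -751223)) = Mul(-5765701, 782501) = -4511666798201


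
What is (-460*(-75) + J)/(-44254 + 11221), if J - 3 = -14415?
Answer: -6696/11011 ≈ -0.60812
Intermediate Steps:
J = -14412 (J = 3 - 14415 = -14412)
(-460*(-75) + J)/(-44254 + 11221) = (-460*(-75) - 14412)/(-44254 + 11221) = (34500 - 14412)/(-33033) = 20088*(-1/33033) = -6696/11011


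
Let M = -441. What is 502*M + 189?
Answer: -221193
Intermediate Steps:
502*M + 189 = 502*(-441) + 189 = -221382 + 189 = -221193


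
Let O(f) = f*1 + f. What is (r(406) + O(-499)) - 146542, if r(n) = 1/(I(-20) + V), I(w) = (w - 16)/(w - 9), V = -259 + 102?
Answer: -666438209/4517 ≈ -1.4754e+5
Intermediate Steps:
V = -157
O(f) = 2*f (O(f) = f + f = 2*f)
I(w) = (-16 + w)/(-9 + w)
r(n) = -29/4517 (r(n) = 1/((-16 - 20)/(-9 - 20) - 157) = 1/(-36/(-29) - 157) = 1/(-1/29*(-36) - 157) = 1/(36/29 - 157) = 1/(-4517/29) = -29/4517)
(r(406) + O(-499)) - 146542 = (-29/4517 + 2*(-499)) - 146542 = (-29/4517 - 998) - 146542 = -4507995/4517 - 146542 = -666438209/4517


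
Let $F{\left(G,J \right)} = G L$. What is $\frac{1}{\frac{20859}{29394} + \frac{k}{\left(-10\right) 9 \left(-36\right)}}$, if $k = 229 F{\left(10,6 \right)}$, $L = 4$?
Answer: $\frac{264546}{935645} \approx 0.28274$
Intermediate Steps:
$F{\left(G,J \right)} = 4 G$ ($F{\left(G,J \right)} = G 4 = 4 G$)
$k = 9160$ ($k = 229 \cdot 4 \cdot 10 = 229 \cdot 40 = 9160$)
$\frac{1}{\frac{20859}{29394} + \frac{k}{\left(-10\right) 9 \left(-36\right)}} = \frac{1}{\frac{20859}{29394} + \frac{9160}{\left(-10\right) 9 \left(-36\right)}} = \frac{1}{20859 \cdot \frac{1}{29394} + \frac{9160}{\left(-90\right) \left(-36\right)}} = \frac{1}{\frac{6953}{9798} + \frac{9160}{3240}} = \frac{1}{\frac{6953}{9798} + 9160 \cdot \frac{1}{3240}} = \frac{1}{\frac{6953}{9798} + \frac{229}{81}} = \frac{1}{\frac{935645}{264546}} = \frac{264546}{935645}$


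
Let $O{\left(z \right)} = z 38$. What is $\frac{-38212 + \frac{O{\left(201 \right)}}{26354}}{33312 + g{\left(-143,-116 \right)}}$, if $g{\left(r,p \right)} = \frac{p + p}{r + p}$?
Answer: $- \frac{26082113519}{22738336616} \approx -1.1471$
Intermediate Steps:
$g{\left(r,p \right)} = \frac{2 p}{p + r}$
$O{\left(z \right)} = 38 z$
$\frac{-38212 + \frac{O{\left(201 \right)}}{26354}}{33312 + g{\left(-143,-116 \right)}} = \frac{-38212 + \frac{38 \cdot 201}{26354}}{33312 + 2 \left(-116\right) \frac{1}{-116 - 143}} = \frac{-38212 + 7638 \cdot \frac{1}{26354}}{33312 + 2 \left(-116\right) \frac{1}{-259}} = \frac{-38212 + \frac{3819}{13177}}{33312 + 2 \left(-116\right) \left(- \frac{1}{259}\right)} = - \frac{503515705}{13177 \left(33312 + \frac{232}{259}\right)} = - \frac{503515705}{13177 \cdot \frac{8628040}{259}} = \left(- \frac{503515705}{13177}\right) \frac{259}{8628040} = - \frac{26082113519}{22738336616}$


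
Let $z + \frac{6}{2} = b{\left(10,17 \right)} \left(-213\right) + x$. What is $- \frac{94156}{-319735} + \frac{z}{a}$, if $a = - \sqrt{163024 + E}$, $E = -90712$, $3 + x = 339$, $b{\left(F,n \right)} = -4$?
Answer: $\frac{94156}{319735} - \frac{395 \sqrt{18078}}{12052} \approx -4.1122$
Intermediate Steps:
$x = 336$ ($x = -3 + 339 = 336$)
$a = - 2 \sqrt{18078}$ ($a = - \sqrt{163024 - 90712} = - \sqrt{72312} = - 2 \sqrt{18078} \approx -268.91$)
$z = 1185$ ($z = -3 + \left(\left(-4\right) \left(-213\right) + 336\right) = -3 + \left(852 + 336\right) = -3 + 1188 = 1185$)
$- \frac{94156}{-319735} + \frac{z}{a} = - \frac{94156}{-319735} + \frac{1185}{\left(-2\right) \sqrt{18078}} = \left(-94156\right) \left(- \frac{1}{319735}\right) + 1185 \left(- \frac{\sqrt{18078}}{36156}\right) = \frac{94156}{319735} - \frac{395 \sqrt{18078}}{12052}$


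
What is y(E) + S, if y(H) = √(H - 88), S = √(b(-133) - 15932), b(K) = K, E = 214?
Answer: 3*√14 + 3*I*√1785 ≈ 11.225 + 126.75*I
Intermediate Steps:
S = 3*I*√1785 (S = √(-133 - 15932) = √(-16065) = 3*I*√1785 ≈ 126.75*I)
y(H) = √(-88 + H)
y(E) + S = √(-88 + 214) + 3*I*√1785 = √126 + 3*I*√1785 = 3*√14 + 3*I*√1785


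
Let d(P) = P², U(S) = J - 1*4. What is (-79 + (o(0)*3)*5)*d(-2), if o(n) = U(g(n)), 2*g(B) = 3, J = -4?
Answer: -796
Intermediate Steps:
g(B) = 3/2 (g(B) = (½)*3 = 3/2)
U(S) = -8 (U(S) = -4 - 1*4 = -4 - 4 = -8)
o(n) = -8
(-79 + (o(0)*3)*5)*d(-2) = (-79 - 8*3*5)*(-2)² = (-79 - 24*5)*4 = (-79 - 120)*4 = -199*4 = -796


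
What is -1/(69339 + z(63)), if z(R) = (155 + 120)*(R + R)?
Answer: -1/103989 ≈ -9.6164e-6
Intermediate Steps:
z(R) = 550*R (z(R) = 275*(2*R) = 550*R)
-1/(69339 + z(63)) = -1/(69339 + 550*63) = -1/(69339 + 34650) = -1/103989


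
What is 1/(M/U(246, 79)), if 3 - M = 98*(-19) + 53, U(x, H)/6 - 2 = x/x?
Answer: 3/302 ≈ 0.0099338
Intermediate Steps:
U(x, H) = 18 (U(x, H) = 12 + 6*(x/x) = 12 + 6*1 = 12 + 6 = 18)
M = 1812 (M = 3 - (98*(-19) + 53) = 3 - (-1862 + 53) = 3 - 1*(-1809) = 3 + 1809 = 1812)
1/(M/U(246, 79)) = 1/(1812/18) = 1/(1812*(1/18)) = 1/(302/3) = 3/302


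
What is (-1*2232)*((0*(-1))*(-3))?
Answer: 0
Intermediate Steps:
(-1*2232)*((0*(-1))*(-3)) = -0*(-3) = -2232*0 = 0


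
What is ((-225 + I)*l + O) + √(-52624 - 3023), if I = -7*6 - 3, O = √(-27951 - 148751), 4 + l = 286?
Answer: -76140 + I*√176702 + 9*I*√687 ≈ -76140.0 + 656.26*I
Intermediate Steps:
l = 282 (l = -4 + 286 = 282)
O = I*√176702 (O = √(-176702) = I*√176702 ≈ 420.36*I)
I = -45 (I = -42 - 3 = -45)
((-225 + I)*l + O) + √(-52624 - 3023) = ((-225 - 45)*282 + I*√176702) + √(-52624 - 3023) = (-270*282 + I*√176702) + √(-55647) = (-76140 + I*√176702) + 9*I*√687 = -76140 + I*√176702 + 9*I*√687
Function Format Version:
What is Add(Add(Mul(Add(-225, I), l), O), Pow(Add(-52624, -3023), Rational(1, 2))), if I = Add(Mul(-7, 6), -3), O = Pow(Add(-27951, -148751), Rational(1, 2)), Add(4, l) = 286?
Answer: Add(-76140, Mul(I, Pow(176702, Rational(1, 2))), Mul(9, I, Pow(687, Rational(1, 2)))) ≈ Add(-76140., Mul(656.26, I))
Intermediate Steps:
l = 282 (l = Add(-4, 286) = 282)
O = Mul(I, Pow(176702, Rational(1, 2))) (O = Pow(-176702, Rational(1, 2)) = Mul(I, Pow(176702, Rational(1, 2))) ≈ Mul(420.36, I))
I = -45 (I = Add(-42, -3) = -45)
Add(Add(Mul(Add(-225, I), l), O), Pow(Add(-52624, -3023), Rational(1, 2))) = Add(Add(Mul(Add(-225, -45), 282), Mul(I, Pow(176702, Rational(1, 2)))), Pow(Add(-52624, -3023), Rational(1, 2))) = Add(Add(Mul(-270, 282), Mul(I, Pow(176702, Rational(1, 2)))), Pow(-55647, Rational(1, 2))) = Add(Add(-76140, Mul(I, Pow(176702, Rational(1, 2)))), Mul(9, I, Pow(687, Rational(1, 2)))) = Add(-76140, Mul(I, Pow(176702, Rational(1, 2))), Mul(9, I, Pow(687, Rational(1, 2))))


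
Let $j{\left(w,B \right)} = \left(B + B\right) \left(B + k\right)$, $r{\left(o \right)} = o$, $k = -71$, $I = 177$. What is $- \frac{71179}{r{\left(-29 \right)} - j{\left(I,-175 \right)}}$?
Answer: $\frac{71179}{86129} \approx 0.82642$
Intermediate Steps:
$j{\left(w,B \right)} = 2 B \left(-71 + B\right)$ ($j{\left(w,B \right)} = \left(B + B\right) \left(B - 71\right) = 2 B \left(-71 + B\right)$)
$- \frac{71179}{r{\left(-29 \right)} - j{\left(I,-175 \right)}} = - \frac{71179}{-29 - 2 \left(-175\right) \left(-71 - 175\right)} = - \frac{71179}{-29 - 2 \left(-175\right) \left(-246\right)} = - \frac{71179}{-29 - 86100} = - \frac{71179}{-86129} = \left(-71179\right) \left(- \frac{1}{86129}\right) = \frac{71179}{86129}$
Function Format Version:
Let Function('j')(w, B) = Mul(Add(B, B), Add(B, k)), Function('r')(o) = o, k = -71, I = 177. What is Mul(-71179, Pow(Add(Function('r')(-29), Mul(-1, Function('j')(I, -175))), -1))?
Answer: Rational(71179, 86129) ≈ 0.82642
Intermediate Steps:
Function('j')(w, B) = Mul(2, B, Add(-71, B)) (Function('j')(w, B) = Mul(Add(B, B), Add(B, -71)) = Mul(Mul(2, B), Add(-71, B)) = Mul(2, B, Add(-71, B)))
Mul(-71179, Pow(Add(Function('r')(-29), Mul(-1, Function('j')(I, -175))), -1)) = Mul(-71179, Pow(Add(-29, Mul(-1, Mul(2, -175, Add(-71, -175)))), -1)) = Mul(-71179, Pow(Add(-29, Mul(-1, Mul(2, -175, -246))), -1)) = Mul(-71179, Pow(Add(-29, Mul(-1, 86100)), -1)) = Mul(-71179, Pow(Add(-29, -86100), -1)) = Mul(-71179, Pow(-86129, -1)) = Mul(-71179, Rational(-1, 86129)) = Rational(71179, 86129)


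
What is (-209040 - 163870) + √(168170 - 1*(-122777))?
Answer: -372910 + √290947 ≈ -3.7237e+5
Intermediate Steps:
(-209040 - 163870) + √(168170 - 1*(-122777)) = -372910 + √(168170 + 122777) = -372910 + √290947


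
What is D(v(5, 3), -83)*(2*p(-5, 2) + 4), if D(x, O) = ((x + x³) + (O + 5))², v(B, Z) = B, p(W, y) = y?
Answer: 21632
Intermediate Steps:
D(x, O) = (5 + O + x + x³)² (D(x, O) = ((x + x³) + (5 + O))² = (5 + O + x + x³)²)
D(v(5, 3), -83)*(2*p(-5, 2) + 4) = (5 - 83 + 5 + 5³)²*(2*2 + 4) = (5 - 83 + 5 + 125)²*(4 + 4) = 52²*8 = 2704*8 = 21632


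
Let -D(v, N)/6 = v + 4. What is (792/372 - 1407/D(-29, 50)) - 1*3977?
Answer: -6175589/1550 ≈ -3984.3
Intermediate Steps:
D(v, N) = -24 - 6*v (D(v, N) = -6*(v + 4) = -6*(4 + v) = -24 - 6*v)
(792/372 - 1407/D(-29, 50)) - 1*3977 = (792/372 - 1407/(-24 - 6*(-29))) - 1*3977 = (792*(1/372) - 1407/(-24 + 174)) - 3977 = (66/31 - 1407/150) - 3977 = (66/31 - 1407*1/150) - 3977 = (66/31 - 469/50) - 3977 = -11239/1550 - 3977 = -6175589/1550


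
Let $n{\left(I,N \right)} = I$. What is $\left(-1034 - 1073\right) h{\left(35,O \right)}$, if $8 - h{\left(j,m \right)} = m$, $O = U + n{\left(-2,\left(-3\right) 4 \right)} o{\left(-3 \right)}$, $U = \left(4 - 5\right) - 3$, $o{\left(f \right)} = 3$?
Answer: $-37926$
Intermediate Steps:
$U = -4$ ($U = -1 - 3 = -4$)
$O = -10$ ($O = -4 - 6 = -10$)
$h{\left(j,m \right)} = 8 - m$
$\left(-1034 - 1073\right) h{\left(35,O \right)} = \left(-1034 - 1073\right) \left(8 - -10\right) = - 2107 \left(8 + 10\right) = \left(-2107\right) 18 = -37926$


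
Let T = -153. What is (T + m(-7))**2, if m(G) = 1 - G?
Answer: 21025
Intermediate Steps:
(T + m(-7))**2 = (-153 + (1 - 1*(-7)))**2 = (-153 + (1 + 7))**2 = (-153 + 8)**2 = (-145)**2 = 21025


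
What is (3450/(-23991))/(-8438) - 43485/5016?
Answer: -44459165035/5128380136 ≈ -8.6692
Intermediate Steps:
(3450/(-23991))/(-8438) - 43485/5016 = (3450*(-1/23991))*(-1/8438) - 43485*1/5016 = -1150/7997*(-1/8438) - 14495/1672 = 575/33739343 - 14495/1672 = -44459165035/5128380136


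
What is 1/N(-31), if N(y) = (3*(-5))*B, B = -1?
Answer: 1/15 ≈ 0.066667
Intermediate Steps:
N(y) = 15 (N(y) = (3*(-5))*(-1) = -15*(-1) = 15)
1/N(-31) = 1/15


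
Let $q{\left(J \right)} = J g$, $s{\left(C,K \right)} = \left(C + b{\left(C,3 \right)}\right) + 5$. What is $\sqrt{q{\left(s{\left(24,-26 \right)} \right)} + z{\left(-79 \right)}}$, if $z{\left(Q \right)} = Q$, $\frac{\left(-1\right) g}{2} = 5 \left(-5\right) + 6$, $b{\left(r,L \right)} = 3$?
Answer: $\sqrt{1137} \approx 33.719$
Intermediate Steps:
$s{\left(C,K \right)} = 8 + C$ ($s{\left(C,K \right)} = \left(C + 3\right) + 5 = \left(3 + C\right) + 5 = 8 + C$)
$g = 38$ ($g = - 2 \left(5 \left(-5\right) + 6\right) = - 2 \left(-25 + 6\right) = \left(-2\right) \left(-19\right) = 38$)
$q{\left(J \right)} = 38 J$ ($q{\left(J \right)} = J 38 = 38 J$)
$\sqrt{q{\left(s{\left(24,-26 \right)} \right)} + z{\left(-79 \right)}} = \sqrt{38 \left(8 + 24\right) - 79} = \sqrt{38 \cdot 32 - 79} = \sqrt{1216 - 79} = \sqrt{1137}$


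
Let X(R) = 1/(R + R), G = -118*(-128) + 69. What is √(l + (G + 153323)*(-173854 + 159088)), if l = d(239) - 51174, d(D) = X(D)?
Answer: I*√568482611624762/478 ≈ 49881.0*I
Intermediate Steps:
G = 15173 (G = 15104 + 69 = 15173)
X(R) = 1/(2*R)
d(D) = 1/(2*D)
l = -24461171/478 (l = (½)/239 - 51174 = (½)*(1/239) - 51174 = 1/478 - 51174 = -24461171/478 ≈ -51174.)
√(l + (G + 153323)*(-173854 + 159088)) = √(-24461171/478 + (15173 + 153323)*(-173854 + 159088)) = √(-24461171/478 + 168496*(-14766)) = √(-24461171/478 - 2488011936) = √(-1189294166579/478) = I*√568482611624762/478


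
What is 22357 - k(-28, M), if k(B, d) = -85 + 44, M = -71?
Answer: 22398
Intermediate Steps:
k(B, d) = -41
22357 - k(-28, M) = 22357 - 1*(-41) = 22357 + 41 = 22398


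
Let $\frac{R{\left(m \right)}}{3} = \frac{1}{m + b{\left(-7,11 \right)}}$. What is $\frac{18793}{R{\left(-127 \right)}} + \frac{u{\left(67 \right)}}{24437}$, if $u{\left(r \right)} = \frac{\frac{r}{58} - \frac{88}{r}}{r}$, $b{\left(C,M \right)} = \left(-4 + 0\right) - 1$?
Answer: $- \frac{5261072396089663}{6362466194} \approx -8.2689 \cdot 10^{5}$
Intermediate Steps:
$b{\left(C,M \right)} = -5$ ($b{\left(C,M \right)} = -4 - 1 = -5$)
$R{\left(m \right)} = \frac{3}{-5 + m}$ ($R{\left(m \right)} = \frac{3}{m - 5} = \frac{3}{-5 + m}$)
$u{\left(r \right)} = \frac{- \frac{88}{r} + \frac{r}{58}}{r}$ ($u{\left(r \right)} = \frac{r \frac{1}{58} - \frac{88}{r}}{r} = \frac{\frac{r}{58} - \frac{88}{r}}{r} = \frac{- \frac{88}{r} + \frac{r}{58}}{r}$)
$\frac{18793}{R{\left(-127 \right)}} + \frac{u{\left(67 \right)}}{24437} = \frac{18793}{3 \frac{1}{-5 - 127}} + \frac{\frac{1}{58} - \frac{88}{4489}}{24437} = \frac{18793}{3 \frac{1}{-132}} + \left(\frac{1}{58} - \frac{88}{4489}\right) \frac{1}{24437} = \frac{18793}{3 \left(- \frac{1}{132}\right)} + \left(\frac{1}{58} - \frac{88}{4489}\right) \frac{1}{24437} = \frac{18793}{- \frac{1}{44}} - \frac{615}{6362466194} = 18793 \left(-44\right) - \frac{615}{6362466194} = -826892 - \frac{615}{6362466194} = - \frac{5261072396089663}{6362466194}$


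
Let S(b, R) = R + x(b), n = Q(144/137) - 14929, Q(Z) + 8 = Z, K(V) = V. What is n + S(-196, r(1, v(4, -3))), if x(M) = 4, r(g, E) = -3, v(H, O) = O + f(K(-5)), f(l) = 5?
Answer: -2046088/137 ≈ -14935.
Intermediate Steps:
Q(Z) = -8 + Z
v(H, O) = 5 + O (v(H, O) = O + 5 = 5 + O)
n = -2046225/137 (n = (-8 + 144/137) - 14929 = -952/137 - 14929 = -2046225/137 ≈ -14936.)
S(b, R) = 4 + R (S(b, R) = R + 4 = 4 + R)
n + S(-196, r(1, v(4, -3))) = -2046225/137 + (4 - 3) = -2046225/137 + 1 = -2046088/137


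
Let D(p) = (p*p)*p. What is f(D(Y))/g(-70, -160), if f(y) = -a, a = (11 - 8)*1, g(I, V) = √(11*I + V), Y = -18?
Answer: I*√930/310 ≈ 0.098374*I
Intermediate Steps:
g(I, V) = √(V + 11*I)
D(p) = p³ (D(p) = p²*p = p³)
a = 3 (a = 3*1 = 3)
f(y) = -3 (f(y) = -1*3 = -3)
f(D(Y))/g(-70, -160) = -3/√(-160 + 11*(-70)) = -3/√(-160 - 770) = -3*(-I*√930/930) = -(-1)*I*√930/310 = I*√930/310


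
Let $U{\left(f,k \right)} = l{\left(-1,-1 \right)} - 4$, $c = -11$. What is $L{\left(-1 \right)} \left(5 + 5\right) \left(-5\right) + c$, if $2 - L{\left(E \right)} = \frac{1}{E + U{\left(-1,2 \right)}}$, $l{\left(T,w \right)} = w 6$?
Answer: $- \frac{1271}{11} \approx -115.55$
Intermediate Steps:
$l{\left(T,w \right)} = 6 w$
$U{\left(f,k \right)} = -10$ ($U{\left(f,k \right)} = 6 \left(-1\right) - 4 = -6 - 4 = -10$)
$L{\left(E \right)} = 2 - \frac{1}{-10 + E}$ ($L{\left(E \right)} = 2 - \frac{1}{E - 10} = 2 - \frac{1}{-10 + E}$)
$L{\left(-1 \right)} \left(5 + 5\right) \left(-5\right) + c = \frac{-21 + 2 \left(-1\right)}{-10 - 1} \left(5 + 5\right) \left(-5\right) - 11 = \frac{-21 - 2}{-11} \cdot 10 \left(-5\right) - 11 = \left(- \frac{1}{11}\right) \left(-23\right) \left(-50\right) - 11 = \frac{23}{11} \left(-50\right) - 11 = - \frac{1150}{11} - 11 = - \frac{1271}{11}$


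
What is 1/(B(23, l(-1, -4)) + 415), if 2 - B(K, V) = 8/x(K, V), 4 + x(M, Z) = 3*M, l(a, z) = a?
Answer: 65/27097 ≈ 0.0023988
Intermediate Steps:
x(M, Z) = -4 + 3*M
B(K, V) = 2 - 8/(-4 + 3*K)
1/(B(23, l(-1, -4)) + 415) = 1/(2*(-8 + 3*23)/(-4 + 3*23) + 415) = 1/(2*(-8 + 69)/(-4 + 69) + 415) = 1/(2*61/65 + 415) = 1/(2*(1/65)*61 + 415) = 1/(122/65 + 415) = 1/(27097/65) = 65/27097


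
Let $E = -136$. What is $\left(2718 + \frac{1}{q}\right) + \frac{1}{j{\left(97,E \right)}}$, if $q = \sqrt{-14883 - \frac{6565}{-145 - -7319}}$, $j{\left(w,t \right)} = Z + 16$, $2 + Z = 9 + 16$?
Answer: $\frac{106003}{39} - \frac{i \sqrt{766019683018}}{106777207} \approx 2718.0 - 0.0081967 i$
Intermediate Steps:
$Z = 23$ ($Z = -2 + \left(9 + 16\right) = -2 + 25 = 23$)
$j{\left(w,t \right)} = 39$ ($j{\left(w,t \right)} = 23 + 16 = 39$)
$q = \frac{i \sqrt{766019683018}}{7174}$ ($q = \sqrt{-14883 - \frac{6565}{-145 + 7319}} = \sqrt{-14883 - \frac{6565}{7174}} = \sqrt{- \frac{106777207}{7174}} = \frac{i \sqrt{766019683018}}{7174} \approx 122.0 i$)
$\left(2718 + \frac{1}{q}\right) + \frac{1}{j{\left(97,E \right)}} = \left(2718 + \frac{1}{\frac{1}{7174} i \sqrt{766019683018}}\right) + \frac{1}{39} = \left(2718 - \frac{i \sqrt{766019683018}}{106777207}\right) + \frac{1}{39} = \frac{106003}{39} - \frac{i \sqrt{766019683018}}{106777207}$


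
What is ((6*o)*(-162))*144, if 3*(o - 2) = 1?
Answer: -326592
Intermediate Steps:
o = 7/3 (o = 2 + (1/3)*1 = 2 + 1/3 = 7/3 ≈ 2.3333)
((6*o)*(-162))*144 = ((6*(7/3))*(-162))*144 = (14*(-162))*144 = -2268*144 = -326592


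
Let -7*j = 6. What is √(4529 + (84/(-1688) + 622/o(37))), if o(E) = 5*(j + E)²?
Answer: √1290662326674910/533830 ≈ 67.298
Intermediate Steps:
j = -6/7 (j = -⅐*6 = -6/7 ≈ -0.85714)
o(E) = 5*(-6/7 + E)²
√(4529 + (84/(-1688) + 622/o(37))) = √(4529 + (84/(-1688) + 622/((5*(-6 + 7*37)²/49)))) = √(4529 + (84*(-1/1688) + 622/((5*(-6 + 259)²/49)))) = √(4529 + (-21/422 + 622/(((5/49)*253²)))) = √(4529 + (-21/422 + 622/(((5/49)*64009)))) = √(4529 + (-21/422 + 622/(320045/49))) = √(4529 + (-21/422 + 622*(49/320045))) = √(4529 + (-21/422 + 30478/320045)) = √(4529 + 6140771/135058990) = √(611688306481/135058990) = √1290662326674910/533830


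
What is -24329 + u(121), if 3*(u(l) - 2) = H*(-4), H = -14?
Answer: -72925/3 ≈ -24308.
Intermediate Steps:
u(l) = 62/3 (u(l) = 2 + (-14*(-4))/3 = 2 + (⅓)*56 = 2 + 56/3 = 62/3)
-24329 + u(121) = -24329 + 62/3 = -72925/3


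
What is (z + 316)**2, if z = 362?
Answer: 459684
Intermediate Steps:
(z + 316)**2 = (362 + 316)**2 = 678**2 = 459684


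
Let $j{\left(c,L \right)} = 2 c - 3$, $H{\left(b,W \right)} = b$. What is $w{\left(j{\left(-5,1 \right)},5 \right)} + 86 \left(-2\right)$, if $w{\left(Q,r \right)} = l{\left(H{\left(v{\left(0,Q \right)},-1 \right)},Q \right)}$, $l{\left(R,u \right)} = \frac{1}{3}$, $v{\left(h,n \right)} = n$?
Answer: $- \frac{515}{3} \approx -171.67$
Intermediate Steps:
$j{\left(c,L \right)} = -3 + 2 c$
$l{\left(R,u \right)} = \frac{1}{3}$
$w{\left(Q,r \right)} = \frac{1}{3}$
$w{\left(j{\left(-5,1 \right)},5 \right)} + 86 \left(-2\right) = \frac{1}{3} + 86 \left(-2\right) = \frac{1}{3} - 172 = - \frac{515}{3}$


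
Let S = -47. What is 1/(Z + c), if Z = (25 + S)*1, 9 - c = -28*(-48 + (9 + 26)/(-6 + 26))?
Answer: -1/1308 ≈ -0.00076453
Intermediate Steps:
c = -1286 (c = 9 - (-28)*(-48 + (9 + 26)/(-6 + 26)) = 9 - (-28)*(-48 + 35/20) = 9 - (-28)*(-48 + 35*(1/20)) = 9 - (-28)*(-48 + 7/4) = 9 - (-28)*(-185)/4 = 9 - 1*1295 = 9 - 1295 = -1286)
Z = -22 (Z = (25 - 47)*1 = -22*1 = -22)
1/(Z + c) = 1/(-22 - 1286) = 1/(-1308) = -1/1308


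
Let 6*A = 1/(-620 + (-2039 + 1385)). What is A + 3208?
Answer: 24521951/7644 ≈ 3208.0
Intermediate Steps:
A = -1/7644 (A = 1/(6*(-620 + (-2039 + 1385))) = 1/(6*(-620 - 654)) = (⅙)/(-1274) = (⅙)*(-1/1274) = -1/7644 ≈ -0.00013082)
A + 3208 = -1/7644 + 3208 = 24521951/7644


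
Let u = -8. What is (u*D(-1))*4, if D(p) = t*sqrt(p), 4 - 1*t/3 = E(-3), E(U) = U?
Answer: -672*I ≈ -672.0*I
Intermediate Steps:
t = 21 (t = 12 - 3*(-3) = 12 + 9 = 21)
D(p) = 21*sqrt(p)
(u*D(-1))*4 = -168*sqrt(-1)*4 = -168*I*4 = -672*I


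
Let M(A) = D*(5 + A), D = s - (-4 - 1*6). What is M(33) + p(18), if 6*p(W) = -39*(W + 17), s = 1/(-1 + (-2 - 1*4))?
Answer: 2059/14 ≈ 147.07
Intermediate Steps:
s = -⅐ (s = 1/(-1 + (-2 - 4)) = 1/(-1 - 6) = 1/(-7) = -⅐ ≈ -0.14286)
p(W) = -221/2 - 13*W/2 (p(W) = (-39*(W + 17))/6 = (-39*(17 + W))/6 = (-663 - 39*W)/6 = -221/2 - 13*W/2)
D = 69/7 (D = -⅐ - (-4 - 1*6) = -⅐ - (-4 - 6) = -⅐ - 1*(-10) = -⅐ + 10 = 69/7 ≈ 9.8571)
M(A) = 345/7 + 69*A/7 (M(A) = 69*(5 + A)/7 = 345/7 + 69*A/7)
M(33) + p(18) = (345/7 + (69/7)*33) + (-221/2 - 13/2*18) = (345/7 + 2277/7) + (-221/2 - 117) = 2622/7 - 455/2 = 2059/14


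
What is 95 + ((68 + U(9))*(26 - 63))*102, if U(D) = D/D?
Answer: -260311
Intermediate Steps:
U(D) = 1
95 + ((68 + U(9))*(26 - 63))*102 = 95 + ((68 + 1)*(26 - 63))*102 = 95 + (69*(-37))*102 = 95 - 2553*102 = 95 - 260406 = -260311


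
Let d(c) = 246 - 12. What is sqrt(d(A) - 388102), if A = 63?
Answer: 2*I*sqrt(96967) ≈ 622.79*I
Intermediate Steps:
d(c) = 234
sqrt(d(A) - 388102) = sqrt(234 - 388102) = sqrt(-387868) = 2*I*sqrt(96967)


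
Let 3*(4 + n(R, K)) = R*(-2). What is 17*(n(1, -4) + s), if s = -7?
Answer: -595/3 ≈ -198.33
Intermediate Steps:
n(R, K) = -4 - 2*R/3 (n(R, K) = -4 + (R*(-2))/3 = -4 + (-2*R)/3 = -4 - 2*R/3)
17*(n(1, -4) + s) = 17*((-4 - ⅔*1) - 7) = 17*((-4 - ⅔) - 7) = 17*(-14/3 - 7) = 17*(-35/3) = -595/3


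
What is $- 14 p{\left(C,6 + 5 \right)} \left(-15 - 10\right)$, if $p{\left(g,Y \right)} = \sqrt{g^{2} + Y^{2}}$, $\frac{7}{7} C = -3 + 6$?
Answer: $350 \sqrt{130} \approx 3990.6$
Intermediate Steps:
$C = 3$ ($C = -3 + 6 = 3$)
$p{\left(g,Y \right)} = \sqrt{Y^{2} + g^{2}}$
$- 14 p{\left(C,6 + 5 \right)} \left(-15 - 10\right) = - 14 \sqrt{\left(6 + 5\right)^{2} + 3^{2}} \left(-15 - 10\right) = - 14 \sqrt{11^{2} + 9} \left(-25\right) = - 14 \sqrt{121 + 9} \left(-25\right) = - 14 \sqrt{130} \left(-25\right) = 350 \sqrt{130}$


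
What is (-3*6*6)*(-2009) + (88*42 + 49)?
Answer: 220717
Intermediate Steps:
(-3*6*6)*(-2009) + (88*42 + 49) = -18*6*(-2009) + (3696 + 49) = -108*(-2009) + 3745 = 216972 + 3745 = 220717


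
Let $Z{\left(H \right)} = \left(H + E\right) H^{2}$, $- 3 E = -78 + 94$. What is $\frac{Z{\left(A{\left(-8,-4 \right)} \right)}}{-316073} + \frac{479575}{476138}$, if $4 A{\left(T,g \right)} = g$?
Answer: $\frac{454751173547}{451483098222} \approx 1.0072$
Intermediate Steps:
$E = - \frac{16}{3}$ ($E = - \frac{-78 + 94}{3} = \left(- \frac{1}{3}\right) 16 = - \frac{16}{3} \approx -5.3333$)
$A{\left(T,g \right)} = \frac{g}{4}$
$Z{\left(H \right)} = H^{2} \left(- \frac{16}{3} + H\right)$ ($Z{\left(H \right)} = \left(H - \frac{16}{3}\right) H^{2} = \left(- \frac{16}{3} + H\right) H^{2} = H^{2} \left(- \frac{16}{3} + H\right)$)
$\frac{Z{\left(A{\left(-8,-4 \right)} \right)}}{-316073} + \frac{479575}{476138} = \frac{\left(\frac{1}{4} \left(-4\right)\right)^{2} \left(- \frac{16}{3} + \frac{1}{4} \left(-4\right)\right)}{-316073} + \frac{479575}{476138} = \left(-1\right)^{2} \left(- \frac{16}{3} - 1\right) \left(- \frac{1}{316073}\right) + 479575 \cdot \frac{1}{476138} = 1 \left(- \frac{19}{3}\right) \left(- \frac{1}{316073}\right) + \frac{479575}{476138} = \left(- \frac{19}{3}\right) \left(- \frac{1}{316073}\right) + \frac{479575}{476138} = \frac{19}{948219} + \frac{479575}{476138} = \frac{454751173547}{451483098222}$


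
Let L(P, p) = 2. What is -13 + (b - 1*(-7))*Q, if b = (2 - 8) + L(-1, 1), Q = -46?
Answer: -151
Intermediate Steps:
b = -4 (b = (2 - 8) + 2 = -6 + 2 = -4)
-13 + (b - 1*(-7))*Q = -13 + (-4 - 1*(-7))*(-46) = -13 + (-4 + 7)*(-46) = -13 + 3*(-46) = -13 - 138 = -151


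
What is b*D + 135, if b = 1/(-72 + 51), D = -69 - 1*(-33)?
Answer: 957/7 ≈ 136.71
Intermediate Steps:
D = -36 (D = -69 + 33 = -36)
b = -1/21 (b = 1/(-21) = -1/21 ≈ -0.047619)
b*D + 135 = -1/21*(-36) + 135 = 12/7 + 135 = 957/7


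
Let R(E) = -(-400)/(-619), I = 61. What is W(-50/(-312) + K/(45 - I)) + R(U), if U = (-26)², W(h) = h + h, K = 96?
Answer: -595109/48282 ≈ -12.326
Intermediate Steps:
W(h) = 2*h
U = 676
R(E) = -400/619 (R(E) = -(-400)*(-1)/619 = -1*400/619 = -400/619)
W(-50/(-312) + K/(45 - I)) + R(U) = 2*(-50/(-312) + 96/(45 - 1*61)) - 400/619 = 2*(-50*(-1/312) + 96/(45 - 61)) - 400/619 = 2*(25/156 + 96/(-16)) - 400/619 = 2*(25/156 + 96*(-1/16)) - 400/619 = 2*(25/156 - 6) - 400/619 = 2*(-911/156) - 400/619 = -911/78 - 400/619 = -595109/48282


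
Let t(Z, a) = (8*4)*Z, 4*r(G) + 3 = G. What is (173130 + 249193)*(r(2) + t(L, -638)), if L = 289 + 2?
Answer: 15730264781/4 ≈ 3.9326e+9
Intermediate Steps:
r(G) = -3/4 + G/4
L = 291
t(Z, a) = 32*Z
(173130 + 249193)*(r(2) + t(L, -638)) = (173130 + 249193)*((-3/4 + (1/4)*2) + 32*291) = 422323*((-3/4 + 1/2) + 9312) = 422323*(-1/4 + 9312) = 422323*(37247/4) = 15730264781/4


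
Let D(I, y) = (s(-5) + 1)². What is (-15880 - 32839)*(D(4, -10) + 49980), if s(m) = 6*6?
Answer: -2501671931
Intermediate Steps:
s(m) = 36
D(I, y) = 1369 (D(I, y) = (36 + 1)² = 37² = 1369)
(-15880 - 32839)*(D(4, -10) + 49980) = (-15880 - 32839)*(1369 + 49980) = -48719*51349 = -2501671931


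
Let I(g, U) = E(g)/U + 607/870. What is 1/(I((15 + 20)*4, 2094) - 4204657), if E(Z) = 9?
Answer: -151815/638329895881 ≈ -2.3783e-7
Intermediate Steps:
I(g, U) = 607/870 + 9/U (I(g, U) = 9/U + 607/870 = 607/870 + 9/U)
1/(I((15 + 20)*4, 2094) - 4204657) = 1/((607/870 + 9/2094) - 4204657) = 1/((607/870 + 9*(1/2094)) - 4204657) = 1/((607/870 + 3/698) - 4204657) = 1/(106574/151815 - 4204657) = 1/(-638329895881/151815) = -151815/638329895881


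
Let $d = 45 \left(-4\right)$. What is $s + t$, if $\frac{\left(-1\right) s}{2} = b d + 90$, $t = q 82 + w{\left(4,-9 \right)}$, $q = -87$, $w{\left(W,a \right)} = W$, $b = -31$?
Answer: $-18470$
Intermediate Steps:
$d = -180$
$t = -7130$ ($t = \left(-87\right) 82 + 4 = -7134 + 4 = -7130$)
$s = -11340$ ($s = - 2 \left(\left(-31\right) \left(-180\right) + 90\right) = - 2 \left(5580 + 90\right) = \left(-2\right) 5670 = -11340$)
$s + t = -11340 - 7130 = -18470$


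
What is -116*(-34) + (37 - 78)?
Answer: 3903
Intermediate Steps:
-116*(-34) + (37 - 78) = 3944 - 41 = 3903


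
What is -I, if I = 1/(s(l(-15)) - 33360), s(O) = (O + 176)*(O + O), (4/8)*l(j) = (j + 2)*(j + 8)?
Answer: -1/96952 ≈ -1.0314e-5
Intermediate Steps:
l(j) = 2*(2 + j)*(8 + j) (l(j) = 2*((j + 2)*(j + 8)) = 2*((2 + j)*(8 + j)) = 2*(2 + j)*(8 + j))
s(O) = 2*O*(176 + O) (s(O) = (176 + O)*(2*O) = 2*O*(176 + O))
I = 1/96952 (I = 1/(2*(32 + 2*(-15)² + 20*(-15))*(176 + (32 + 2*(-15)² + 20*(-15))) - 33360) = 1/(2*(32 + 2*225 - 300)*(176 + (32 + 2*225 - 300)) - 33360) = 1/(2*(32 + 450 - 300)*(176 + (32 + 450 - 300)) - 33360) = 1/(2*182*(176 + 182) - 33360) = 1/(2*182*358 - 33360) = 1/(130312 - 33360) = 1/96952 ≈ 1.0314e-5)
-I = -1*1/96952 = -1/96952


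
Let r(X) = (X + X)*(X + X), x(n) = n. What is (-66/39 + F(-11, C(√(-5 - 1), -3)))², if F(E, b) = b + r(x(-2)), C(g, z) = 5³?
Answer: 3279721/169 ≈ 19407.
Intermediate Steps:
r(X) = 4*X² (r(X) = (2*X)*(2*X) = 4*X²)
C(g, z) = 125
F(E, b) = 16 + b (F(E, b) = b + 4*(-2)² = b + 4*4 = b + 16 = 16 + b)
(-66/39 + F(-11, C(√(-5 - 1), -3)))² = (-66/39 + (16 + 125))² = (-66*1/39 + 141)² = (-22/13 + 141)² = (1811/13)² = 3279721/169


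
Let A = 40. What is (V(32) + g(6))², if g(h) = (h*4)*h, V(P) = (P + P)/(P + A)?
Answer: 1700416/81 ≈ 20993.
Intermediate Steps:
V(P) = 2*P/(40 + P) (V(P) = (P + P)/(P + 40) = (2*P)/(40 + P) = 2*P/(40 + P))
g(h) = 4*h² (g(h) = (4*h)*h = 4*h²)
(V(32) + g(6))² = (2*32/(40 + 32) + 4*6²)² = (2*32/72 + 4*36)² = (2*32*(1/72) + 144)² = (8/9 + 144)² = (1304/9)² = 1700416/81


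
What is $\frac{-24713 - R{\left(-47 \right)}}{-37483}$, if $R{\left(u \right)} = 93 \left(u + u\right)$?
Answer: $\frac{15971}{37483} \approx 0.42609$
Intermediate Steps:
$R{\left(u \right)} = 186 u$ ($R{\left(u \right)} = 93 \cdot 2 u = 186 u$)
$\frac{-24713 - R{\left(-47 \right)}}{-37483} = \frac{-24713 - 186 \left(-47\right)}{-37483} = \left(-24713 - -8742\right) \left(- \frac{1}{37483}\right) = \left(-24713 + 8742\right) \left(- \frac{1}{37483}\right) = \left(-15971\right) \left(- \frac{1}{37483}\right) = \frac{15971}{37483}$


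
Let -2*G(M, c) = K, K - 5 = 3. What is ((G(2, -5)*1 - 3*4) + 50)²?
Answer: 1156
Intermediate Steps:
K = 8 (K = 5 + 3 = 8)
G(M, c) = -4 (G(M, c) = -½*8 = -4)
((G(2, -5)*1 - 3*4) + 50)² = ((-4*1 - 3*4) + 50)² = ((-4 - 12) + 50)² = (-16 + 50)² = 34² = 1156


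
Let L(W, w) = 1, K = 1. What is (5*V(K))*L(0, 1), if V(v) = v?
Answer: 5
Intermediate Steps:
(5*V(K))*L(0, 1) = (5*1)*1 = 5*1 = 5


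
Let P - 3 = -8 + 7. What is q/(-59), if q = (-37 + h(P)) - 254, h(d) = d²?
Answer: 287/59 ≈ 4.8644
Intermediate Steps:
P = 2 (P = 3 + (-8 + 7) = 3 - 1 = 2)
q = -287 (q = (-37 + 2²) - 254 = (-37 + 4) - 254 = -33 - 254 = -287)
q/(-59) = -287/(-59) = -287*(-1/59) = 287/59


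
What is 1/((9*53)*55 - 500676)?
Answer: -1/474441 ≈ -2.1077e-6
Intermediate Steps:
1/((9*53)*55 - 500676) = 1/(477*55 - 500676) = 1/(26235 - 500676) = 1/(-474441) = -1/474441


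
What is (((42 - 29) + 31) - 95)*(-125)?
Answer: 6375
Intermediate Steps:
(((42 - 29) + 31) - 95)*(-125) = ((13 + 31) - 95)*(-125) = (44 - 95)*(-125) = -51*(-125) = 6375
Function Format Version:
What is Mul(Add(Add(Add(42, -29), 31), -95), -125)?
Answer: 6375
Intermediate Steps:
Mul(Add(Add(Add(42, -29), 31), -95), -125) = Mul(Add(Add(13, 31), -95), -125) = Mul(Add(44, -95), -125) = Mul(-51, -125) = 6375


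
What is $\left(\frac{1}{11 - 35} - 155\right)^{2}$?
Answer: $\frac{13845841}{576} \approx 24038.0$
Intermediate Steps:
$\left(\frac{1}{11 - 35} - 155\right)^{2} = \left(\frac{1}{-24} - 155\right)^{2} = \left(- \frac{1}{24} - 155\right)^{2} = \left(- \frac{3721}{24}\right)^{2} = \frac{13845841}{576}$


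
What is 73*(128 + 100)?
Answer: 16644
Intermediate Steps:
73*(128 + 100) = 73*228 = 16644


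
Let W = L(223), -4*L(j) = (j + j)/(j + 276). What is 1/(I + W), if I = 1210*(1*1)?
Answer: 998/1207357 ≈ 0.00082660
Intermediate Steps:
L(j) = -j/(2*(276 + j)) (L(j) = -(j + j)/(4*(j + 276)) = -2*j/(4*(276 + j)) = -j/(2*(276 + j)))
I = 1210 (I = 1210*1 = 1210)
W = -223/998 (W = -1*223/(552 + 2*223) = -1*223/(552 + 446) = -1*223/998 = -1*223*1/998 = -223/998 ≈ -0.22345)
1/(I + W) = 1/(1210 - 223/998) = 1/(1207357/998) = 998/1207357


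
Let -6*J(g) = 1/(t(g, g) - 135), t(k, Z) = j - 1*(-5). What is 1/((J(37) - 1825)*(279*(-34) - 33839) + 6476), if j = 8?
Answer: 732/57882564607 ≈ 1.2646e-8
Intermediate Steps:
t(k, Z) = 13 (t(k, Z) = 8 - 1*(-5) = 8 + 5 = 13)
J(g) = 1/732 (J(g) = -1/(6*(13 - 135)) = -⅙/(-122) = -⅙*(-1/122) = 1/732)
1/((J(37) - 1825)*(279*(-34) - 33839) + 6476) = 1/((1/732 - 1825)*(279*(-34) - 33839) + 6476) = 1/(-1335899*(-9486 - 33839)/732 + 6476) = 1/(-1335899/732*(-43325) + 6476) = 1/(57877824175/732 + 6476) = 1/(57882564607/732) = 732/57882564607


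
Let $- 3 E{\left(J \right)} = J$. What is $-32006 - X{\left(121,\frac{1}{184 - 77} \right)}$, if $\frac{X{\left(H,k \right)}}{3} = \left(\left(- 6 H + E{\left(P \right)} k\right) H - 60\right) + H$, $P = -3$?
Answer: $\frac{24753980}{107} \approx 2.3135 \cdot 10^{5}$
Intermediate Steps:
$E{\left(J \right)} = - \frac{J}{3}$
$X{\left(H,k \right)} = -180 + 3 H + 3 H \left(k - 6 H\right)$ ($X{\left(H,k \right)} = 3 \left(\left(\left(- 6 H + \left(- \frac{1}{3}\right) \left(-3\right) k\right) H - 60\right) + H\right) = 3 \left(\left(\left(- 6 H + 1 k\right) H - 60\right) + H\right) = 3 \left(\left(\left(- 6 H + k\right) H - 60\right) + H\right) = 3 \left(\left(\left(k - 6 H\right) H - 60\right) + H\right) = 3 \left(\left(H \left(k - 6 H\right) - 60\right) + H\right) = 3 \left(\left(-60 + H \left(k - 6 H\right)\right) + H\right) = 3 \left(-60 + H + H \left(k - 6 H\right)\right) = -180 + 3 H + 3 H \left(k - 6 H\right)$)
$-32006 - X{\left(121,\frac{1}{184 - 77} \right)} = -32006 - \left(-180 - 18 \cdot 121^{2} + 3 \cdot 121 + 3 \cdot 121 \frac{1}{184 - 77}\right) = -32006 - \left(-180 - 263538 + 363 + 3 \cdot 121 \cdot \frac{1}{107}\right) = -32006 - \left(-180 - 263538 + 363 + \frac{363}{107}\right) = -32006 - - \frac{28178622}{107} = -32006 + \frac{28178622}{107} = \frac{24753980}{107}$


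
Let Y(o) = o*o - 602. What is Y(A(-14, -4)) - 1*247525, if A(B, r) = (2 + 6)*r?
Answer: -247103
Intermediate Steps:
A(B, r) = 8*r
Y(o) = -602 + o² (Y(o) = o² - 602 = -602 + o²)
Y(A(-14, -4)) - 1*247525 = (-602 + (8*(-4))²) - 1*247525 = (-602 + (-32)²) - 247525 = (-602 + 1024) - 247525 = 422 - 247525 = -247103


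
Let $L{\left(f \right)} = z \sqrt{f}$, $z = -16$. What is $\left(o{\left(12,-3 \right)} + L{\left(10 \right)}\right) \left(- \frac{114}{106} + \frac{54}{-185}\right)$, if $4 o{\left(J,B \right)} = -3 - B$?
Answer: $\frac{214512 \sqrt{10}}{9805} \approx 69.184$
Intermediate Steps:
$o{\left(J,B \right)} = - \frac{3}{4} - \frac{B}{4}$ ($o{\left(J,B \right)} = \frac{-3 - B}{4} = - \frac{3}{4} - \frac{B}{4}$)
$L{\left(f \right)} = - 16 \sqrt{f}$
$\left(o{\left(12,-3 \right)} + L{\left(10 \right)}\right) \left(- \frac{114}{106} + \frac{54}{-185}\right) = \left(\left(- \frac{3}{4} - - \frac{3}{4}\right) - 16 \sqrt{10}\right) \left(- \frac{114}{106} + \frac{54}{-185}\right) = \left(\left(- \frac{3}{4} + \frac{3}{4}\right) - 16 \sqrt{10}\right) \left(\left(-114\right) \frac{1}{106} + 54 \left(- \frac{1}{185}\right)\right) = \left(0 - 16 \sqrt{10}\right) \left(- \frac{57}{53} - \frac{54}{185}\right) = - 16 \sqrt{10} \left(- \frac{13407}{9805}\right) = \frac{214512 \sqrt{10}}{9805}$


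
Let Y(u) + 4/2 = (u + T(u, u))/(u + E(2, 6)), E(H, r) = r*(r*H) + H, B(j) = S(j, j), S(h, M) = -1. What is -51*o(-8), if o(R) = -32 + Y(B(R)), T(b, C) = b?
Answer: 126684/73 ≈ 1735.4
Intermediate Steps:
B(j) = -1
E(H, r) = H + H*r² (E(H, r) = r*(H*r) + H = H*r² + H = H + H*r²)
Y(u) = -2 + 2*u/(74 + u) (Y(u) = -2 + (u + u)/(u + 2*(1 + 6²)) = -2 + (2*u)/(u + 2*(1 + 36)) = -2 + (2*u)/(u + 2*37) = -2 + (2*u)/(u + 74) = -2 + (2*u)/(74 + u) = -2 + 2*u/(74 + u))
o(R) = -2484/73 (o(R) = -32 - 148/(74 - 1) = -32 - 148/73 = -2484/73)
-51*o(-8) = -51*(-2484/73) = 126684/73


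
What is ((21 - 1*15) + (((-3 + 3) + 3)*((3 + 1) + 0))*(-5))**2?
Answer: 2916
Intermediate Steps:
((21 - 1*15) + (((-3 + 3) + 3)*((3 + 1) + 0))*(-5))**2 = ((21 - 15) + ((0 + 3)*(4 + 0))*(-5))**2 = (6 + (3*4)*(-5))**2 = (6 + 12*(-5))**2 = (6 - 60)**2 = (-54)**2 = 2916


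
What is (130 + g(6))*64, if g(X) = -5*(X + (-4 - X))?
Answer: 9600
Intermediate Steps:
g(X) = 20 (g(X) = -5*(-4) = 20)
(130 + g(6))*64 = (130 + 20)*64 = 150*64 = 9600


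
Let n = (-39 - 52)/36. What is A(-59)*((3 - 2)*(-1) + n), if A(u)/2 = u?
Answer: 7493/18 ≈ 416.28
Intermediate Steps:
A(u) = 2*u
n = -91/36 (n = -91*1/36 = -91/36 ≈ -2.5278)
A(-59)*((3 - 2)*(-1) + n) = (2*(-59))*((3 - 2)*(-1) - 91/36) = -118*(1*(-1) - 91/36) = -118*(-1 - 91/36) = -118*(-127/36) = 7493/18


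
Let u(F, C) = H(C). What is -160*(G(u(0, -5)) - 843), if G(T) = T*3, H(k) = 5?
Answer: 132480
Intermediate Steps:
u(F, C) = 5
G(T) = 3*T
-160*(G(u(0, -5)) - 843) = -160*(3*5 - 843) = -160*(15 - 843) = -160*(-828) = 132480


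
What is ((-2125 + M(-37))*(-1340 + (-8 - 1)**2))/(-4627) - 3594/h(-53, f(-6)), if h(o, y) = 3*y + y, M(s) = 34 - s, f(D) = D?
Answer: -7572371/18508 ≈ -409.14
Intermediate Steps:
h(o, y) = 4*y
((-2125 + M(-37))*(-1340 + (-8 - 1)**2))/(-4627) - 3594/h(-53, f(-6)) = ((-2125 + (34 - 1*(-37)))*(-1340 + (-8 - 1)**2))/(-4627) - 3594/(4*(-6)) = ((-2125 + (34 + 37))*(-1340 + (-9)**2))*(-1/4627) - 3594/(-24) = ((-2125 + 71)*(-1340 + 81))*(-1/4627) - 3594*(-1/24) = -2054*(-1259)*(-1/4627) + 599/4 = 2585986*(-1/4627) + 599/4 = -2585986/4627 + 599/4 = -7572371/18508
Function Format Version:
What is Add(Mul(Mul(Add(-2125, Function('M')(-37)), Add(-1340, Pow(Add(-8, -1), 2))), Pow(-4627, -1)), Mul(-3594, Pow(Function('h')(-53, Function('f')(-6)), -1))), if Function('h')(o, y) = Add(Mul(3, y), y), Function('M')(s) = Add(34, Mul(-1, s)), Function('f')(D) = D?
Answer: Rational(-7572371, 18508) ≈ -409.14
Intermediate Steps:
Function('h')(o, y) = Mul(4, y)
Add(Mul(Mul(Add(-2125, Function('M')(-37)), Add(-1340, Pow(Add(-8, -1), 2))), Pow(-4627, -1)), Mul(-3594, Pow(Function('h')(-53, Function('f')(-6)), -1))) = Add(Mul(Mul(Add(-2125, Add(34, Mul(-1, -37))), Add(-1340, Pow(Add(-8, -1), 2))), Pow(-4627, -1)), Mul(-3594, Pow(Mul(4, -6), -1))) = Add(Mul(Mul(Add(-2125, Add(34, 37)), Add(-1340, Pow(-9, 2))), Rational(-1, 4627)), Mul(-3594, Pow(-24, -1))) = Add(Mul(Mul(Add(-2125, 71), Add(-1340, 81)), Rational(-1, 4627)), Mul(-3594, Rational(-1, 24))) = Add(Mul(Mul(-2054, -1259), Rational(-1, 4627)), Rational(599, 4)) = Add(Mul(2585986, Rational(-1, 4627)), Rational(599, 4)) = Add(Rational(-2585986, 4627), Rational(599, 4)) = Rational(-7572371, 18508)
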